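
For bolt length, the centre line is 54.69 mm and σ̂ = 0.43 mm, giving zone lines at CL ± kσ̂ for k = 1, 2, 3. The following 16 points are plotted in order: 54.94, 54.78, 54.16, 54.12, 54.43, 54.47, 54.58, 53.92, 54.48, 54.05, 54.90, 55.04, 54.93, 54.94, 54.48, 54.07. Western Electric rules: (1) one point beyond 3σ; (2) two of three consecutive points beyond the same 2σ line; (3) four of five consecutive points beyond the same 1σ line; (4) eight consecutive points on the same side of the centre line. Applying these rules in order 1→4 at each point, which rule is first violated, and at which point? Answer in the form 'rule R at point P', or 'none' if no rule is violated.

Zone of each point (C = within 1σ̂, B = 1σ̂–2σ̂, A = 2σ̂–3σ̂, * = beyond 3σ̂; sign = side of CL): 1:+C, 2:+C, 3:-B, 4:-B, 5:-C, 6:-C, 7:-C, 8:-B, 9:-C, 10:-B, 11:+C, 12:+C, 13:+C, 14:+C, 15:-C, 16:-B
Rule 4 (eight consecutive points on the same side of the centre line) is satisfied at point 10.

rule 4 at point 10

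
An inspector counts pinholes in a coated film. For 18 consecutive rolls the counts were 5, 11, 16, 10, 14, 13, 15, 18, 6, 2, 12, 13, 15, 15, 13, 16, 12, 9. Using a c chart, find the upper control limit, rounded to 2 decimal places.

22.31

c̄ = (5 + 11 + 16 + 10 + 14 + 13 + 15 + 18 + 6 + 2 + 12 + 13 + 15 + 15 + 13 + 16 + 12 + 9) / 18 = 215 / 18 = 11.9444
UCL = c̄ + 3√c̄ = 11.9444 + 3 × √11.9444 = 11.9444 + 3 × 3.4561 = 22.3127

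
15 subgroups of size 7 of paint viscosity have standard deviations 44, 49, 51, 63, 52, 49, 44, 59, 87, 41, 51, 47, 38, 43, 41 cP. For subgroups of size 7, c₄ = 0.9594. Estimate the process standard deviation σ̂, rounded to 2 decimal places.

52.74

s̄ = (44 + 49 + 51 + 63 + 52 + 49 + 44 + 59 + 87 + 41 + 51 + 47 + 38 + 43 + 41) / 15 = 50.6000
σ̂ = s̄ / c₄ = 50.6000 / 0.9594 = 52.7413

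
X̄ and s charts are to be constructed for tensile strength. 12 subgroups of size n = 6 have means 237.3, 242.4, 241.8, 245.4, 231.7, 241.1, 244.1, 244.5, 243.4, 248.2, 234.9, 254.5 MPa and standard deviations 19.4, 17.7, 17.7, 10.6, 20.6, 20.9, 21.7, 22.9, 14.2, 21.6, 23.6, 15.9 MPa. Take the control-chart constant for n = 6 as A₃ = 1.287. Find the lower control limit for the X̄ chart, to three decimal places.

218.117

X̄̄ = (237.3 + 242.4 + 241.8 + 245.4 + 231.7 + 241.1 + 244.1 + 244.5 + 243.4 + 248.2 + 234.9 + 254.5) / 12 = 242.4417
s̄ = (19.4 + 17.7 + 17.7 + 10.6 + 20.6 + 20.9 + 21.7 + 22.9 + 14.2 + 21.6 + 23.6 + 15.9) / 12 = 18.9000
LCL = X̄̄ − A₃·s̄ = 242.4417 − 1.287 × 18.9000 = 218.1174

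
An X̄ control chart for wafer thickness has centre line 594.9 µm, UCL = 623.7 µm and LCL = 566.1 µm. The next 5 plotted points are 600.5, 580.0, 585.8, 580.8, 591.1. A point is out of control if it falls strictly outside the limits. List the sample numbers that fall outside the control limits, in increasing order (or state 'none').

All 5 points lie within [566.1, 623.7].

none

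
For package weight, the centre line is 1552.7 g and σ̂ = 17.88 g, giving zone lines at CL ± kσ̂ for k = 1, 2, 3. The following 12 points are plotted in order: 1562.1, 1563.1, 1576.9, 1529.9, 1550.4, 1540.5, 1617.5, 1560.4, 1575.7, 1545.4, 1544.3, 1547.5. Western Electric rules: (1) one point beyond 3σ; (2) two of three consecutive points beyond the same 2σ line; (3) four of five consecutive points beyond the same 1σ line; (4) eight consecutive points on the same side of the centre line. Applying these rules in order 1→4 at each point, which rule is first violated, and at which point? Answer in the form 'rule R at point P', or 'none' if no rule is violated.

Zone of each point (C = within 1σ̂, B = 1σ̂–2σ̂, A = 2σ̂–3σ̂, * = beyond 3σ̂; sign = side of CL): 1:+C, 2:+C, 3:+B, 4:-B, 5:-C, 6:-C, 7:+*, 8:+C, 9:+B, 10:-C, 11:-C, 12:-C
Rule 1 (one point beyond the 3σ limits) is satisfied at point 7.

rule 1 at point 7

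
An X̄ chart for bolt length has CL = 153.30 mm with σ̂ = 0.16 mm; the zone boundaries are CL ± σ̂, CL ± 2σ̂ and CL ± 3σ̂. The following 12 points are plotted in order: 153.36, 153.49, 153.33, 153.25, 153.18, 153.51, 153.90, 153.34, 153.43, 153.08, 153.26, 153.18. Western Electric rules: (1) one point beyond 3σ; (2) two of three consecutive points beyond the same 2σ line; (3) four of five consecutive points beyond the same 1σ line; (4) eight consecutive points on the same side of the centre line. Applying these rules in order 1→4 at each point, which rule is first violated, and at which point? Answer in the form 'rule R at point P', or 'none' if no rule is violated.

Zone of each point (C = within 1σ̂, B = 1σ̂–2σ̂, A = 2σ̂–3σ̂, * = beyond 3σ̂; sign = side of CL): 1:+C, 2:+B, 3:+C, 4:-C, 5:-C, 6:+B, 7:+*, 8:+C, 9:+C, 10:-B, 11:-C, 12:-C
Rule 1 (one point beyond the 3σ limits) is satisfied at point 7.

rule 1 at point 7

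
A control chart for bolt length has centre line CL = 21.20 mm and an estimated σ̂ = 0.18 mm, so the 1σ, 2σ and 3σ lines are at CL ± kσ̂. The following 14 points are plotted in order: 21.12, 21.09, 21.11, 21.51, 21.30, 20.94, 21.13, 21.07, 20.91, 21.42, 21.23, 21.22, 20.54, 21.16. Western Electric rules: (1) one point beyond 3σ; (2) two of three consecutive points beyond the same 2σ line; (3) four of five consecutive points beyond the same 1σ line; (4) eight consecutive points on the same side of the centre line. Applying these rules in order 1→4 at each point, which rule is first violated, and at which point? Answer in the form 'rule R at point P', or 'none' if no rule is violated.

rule 1 at point 13

Zone of each point (C = within 1σ̂, B = 1σ̂–2σ̂, A = 2σ̂–3σ̂, * = beyond 3σ̂; sign = side of CL): 1:-C, 2:-C, 3:-C, 4:+B, 5:+C, 6:-B, 7:-C, 8:-C, 9:-B, 10:+B, 11:+C, 12:+C, 13:-*, 14:-C
Rule 1 (one point beyond the 3σ limits) is satisfied at point 13.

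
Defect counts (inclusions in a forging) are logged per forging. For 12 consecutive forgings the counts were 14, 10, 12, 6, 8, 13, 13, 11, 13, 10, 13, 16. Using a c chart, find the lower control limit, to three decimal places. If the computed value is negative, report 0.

c̄ = (14 + 10 + 12 + 6 + 8 + 13 + 13 + 11 + 13 + 10 + 13 + 16) / 12 = 139 / 12 = 11.5833
LCL = c̄ − 3√c̄ = 11.5833 − 3 × 3.4034 = 1.3730

1.373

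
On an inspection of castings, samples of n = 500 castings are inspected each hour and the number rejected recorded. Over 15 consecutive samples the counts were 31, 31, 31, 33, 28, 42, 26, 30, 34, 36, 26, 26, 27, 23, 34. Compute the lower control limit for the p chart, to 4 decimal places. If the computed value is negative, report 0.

p̄ = Σdᵢ / (k·n) = 458 / (15 × 500) = 0.06107
LCL = p̄ − 3·√(p̄(1−p̄)/n) = 0.06107 − 3 × 0.01071 = 0.02894

0.0289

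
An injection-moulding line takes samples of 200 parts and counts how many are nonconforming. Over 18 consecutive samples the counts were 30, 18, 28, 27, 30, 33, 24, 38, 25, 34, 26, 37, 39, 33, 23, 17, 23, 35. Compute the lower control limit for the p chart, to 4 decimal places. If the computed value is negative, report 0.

0.0699

p̄ = Σdᵢ / (k·n) = 520 / (18 × 200) = 0.14444
LCL = p̄ − 3·√(p̄(1−p̄)/n) = 0.14444 − 3 × 0.02486 = 0.06987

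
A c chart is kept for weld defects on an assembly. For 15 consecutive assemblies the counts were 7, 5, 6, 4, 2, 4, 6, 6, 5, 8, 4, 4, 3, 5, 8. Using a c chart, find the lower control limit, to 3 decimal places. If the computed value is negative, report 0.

0.000

c̄ = (7 + 5 + 6 + 4 + 2 + 4 + 6 + 6 + 5 + 8 + 4 + 4 + 3 + 5 + 8) / 15 = 77 / 15 = 5.1333
LCL = c̄ − 3√c̄ = 5.1333 − 3 × 2.2657 = -1.6637 → 0 (cannot be negative)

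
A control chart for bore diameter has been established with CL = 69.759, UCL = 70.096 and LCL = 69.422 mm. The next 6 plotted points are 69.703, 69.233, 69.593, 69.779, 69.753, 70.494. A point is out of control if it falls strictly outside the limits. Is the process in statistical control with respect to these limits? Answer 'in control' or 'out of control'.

out of control

Compare each point to [69.422, 70.096]: sample 2 = 69.233 < LCL; sample 6 = 70.494 > UCL.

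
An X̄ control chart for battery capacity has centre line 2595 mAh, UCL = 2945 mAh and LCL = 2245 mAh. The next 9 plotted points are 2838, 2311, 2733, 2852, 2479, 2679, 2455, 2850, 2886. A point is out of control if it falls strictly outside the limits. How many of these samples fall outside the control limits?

All 9 points lie within [2245, 2945].

0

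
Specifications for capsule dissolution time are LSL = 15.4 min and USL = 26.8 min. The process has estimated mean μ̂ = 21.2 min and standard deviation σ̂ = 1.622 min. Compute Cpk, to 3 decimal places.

Cpu = (USL − μ̂) / (3σ̂) = (26.8 − 21.2) / (3 × 1.622) = 1.1508; Cpl = (μ̂ − LSL) / (3σ̂) = (21.2 − 15.4) / (3 × 1.622) = 1.1919; Cpk = min(Cpu, Cpl) = 1.1508

1.151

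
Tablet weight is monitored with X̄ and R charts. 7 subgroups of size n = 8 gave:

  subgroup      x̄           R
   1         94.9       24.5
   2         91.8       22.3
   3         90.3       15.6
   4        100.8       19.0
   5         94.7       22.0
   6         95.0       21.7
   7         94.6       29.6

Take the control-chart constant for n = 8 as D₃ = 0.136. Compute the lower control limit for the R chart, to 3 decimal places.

3.006

R̄ = (24.5 + 22.3 + 15.6 + 19.0 + 22.0 + 21.7 + 29.6) / 7 = 154.7000 / 7 = 22.1000
LCL_R = D₃·R̄ = 0.136 × 22.1000 = 3.0056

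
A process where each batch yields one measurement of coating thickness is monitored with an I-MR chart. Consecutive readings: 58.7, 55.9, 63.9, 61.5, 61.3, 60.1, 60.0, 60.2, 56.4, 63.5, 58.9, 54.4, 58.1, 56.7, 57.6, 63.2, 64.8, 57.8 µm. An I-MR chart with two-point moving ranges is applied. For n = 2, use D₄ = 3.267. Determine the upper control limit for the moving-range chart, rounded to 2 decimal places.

10.59

Moving ranges: 2.8, 8.0, 2.4, 0.2, 1.2, 0.1, 0.2, 3.8, 7.1, 4.6, 4.5, 3.7, 1.4, 0.9, 5.6, 1.6, 7.0; M̄R̄ = 55.1000 / 17 = 3.2412
UCL_MR = D₄·M̄R̄ = 3.267 × 3.2412 = 10.5889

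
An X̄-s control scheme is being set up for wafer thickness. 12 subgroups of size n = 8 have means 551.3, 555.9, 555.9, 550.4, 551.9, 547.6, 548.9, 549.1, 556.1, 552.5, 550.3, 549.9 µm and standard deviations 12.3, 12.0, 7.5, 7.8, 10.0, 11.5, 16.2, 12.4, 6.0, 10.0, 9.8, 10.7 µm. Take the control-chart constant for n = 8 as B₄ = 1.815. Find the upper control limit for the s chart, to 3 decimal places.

19.088

s̄ = (12.3 + 12.0 + 7.5 + 7.8 + 10.0 + 11.5 + 16.2 + 12.4 + 6.0 + 10.0 + 9.8 + 10.7) / 12 = 10.5167
UCL_s = B₄·s̄ = 1.815 × 10.5167 = 19.0877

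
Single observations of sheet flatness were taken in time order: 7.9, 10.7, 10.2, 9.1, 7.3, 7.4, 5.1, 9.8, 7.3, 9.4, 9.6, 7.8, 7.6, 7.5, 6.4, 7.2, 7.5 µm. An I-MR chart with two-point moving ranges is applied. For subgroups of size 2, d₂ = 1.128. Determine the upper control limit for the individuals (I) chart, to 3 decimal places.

11.829

X̄ = (7.9 + 10.7 + 10.2 + 9.1 + 7.3 + 7.4 + 5.1 + 9.8 + 7.3 + 9.4 + 9.6 + 7.8 + 7.6 + 7.5 + 6.4 + 7.2 + 7.5) / 17 = 8.1059
Moving ranges: 2.8, 0.5, 1.1, 1.8, 0.1, 2.3, 4.7, 2.5, 2.1, 0.2, 1.8, 0.2, 0.1, 1.1, 0.8, 0.3; M̄R̄ = 22.4000 / 16 = 1.4000
UCL = X̄ + 3·M̄R̄/d₂ = 8.1059 + 3 × 1.4000 / 1.128 = 11.8293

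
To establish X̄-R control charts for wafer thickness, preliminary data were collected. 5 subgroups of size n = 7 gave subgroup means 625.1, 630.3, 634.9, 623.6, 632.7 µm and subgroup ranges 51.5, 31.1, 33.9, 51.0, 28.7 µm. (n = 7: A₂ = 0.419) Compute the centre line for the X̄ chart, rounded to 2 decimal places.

629.32

X̄̄ = (625.1 + 630.3 + 634.9 + 623.6 + 632.7) / 5 = 3146.6000 / 5 = 629.3200
CL = X̄̄ = 629.3200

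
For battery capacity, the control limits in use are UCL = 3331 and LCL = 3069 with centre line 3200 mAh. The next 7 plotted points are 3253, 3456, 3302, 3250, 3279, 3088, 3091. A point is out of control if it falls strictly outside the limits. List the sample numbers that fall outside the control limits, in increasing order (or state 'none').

Compare each point to [3069, 3331]: sample 2 = 3456 > UCL.

2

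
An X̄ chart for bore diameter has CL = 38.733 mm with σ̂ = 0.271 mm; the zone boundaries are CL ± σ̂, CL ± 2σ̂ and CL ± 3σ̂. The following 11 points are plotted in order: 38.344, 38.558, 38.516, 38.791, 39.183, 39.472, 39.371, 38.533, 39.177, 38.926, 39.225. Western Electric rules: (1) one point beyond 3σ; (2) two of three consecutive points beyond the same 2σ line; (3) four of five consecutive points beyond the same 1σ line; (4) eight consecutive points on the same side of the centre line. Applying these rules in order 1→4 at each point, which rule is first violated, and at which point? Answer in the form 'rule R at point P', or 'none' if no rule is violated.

Zone of each point (C = within 1σ̂, B = 1σ̂–2σ̂, A = 2σ̂–3σ̂, * = beyond 3σ̂; sign = side of CL): 1:-B, 2:-C, 3:-C, 4:+C, 5:+B, 6:+A, 7:+A, 8:-C, 9:+B, 10:+C, 11:+B
Rule 2 (two of three consecutive points beyond the same 2σ limit) is satisfied at point 7.

rule 2 at point 7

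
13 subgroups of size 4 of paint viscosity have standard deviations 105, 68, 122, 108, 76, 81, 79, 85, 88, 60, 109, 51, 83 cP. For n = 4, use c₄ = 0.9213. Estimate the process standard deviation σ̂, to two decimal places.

s̄ = (105 + 68 + 122 + 108 + 76 + 81 + 79 + 85 + 88 + 60 + 109 + 51 + 83) / 13 = 85.7692
σ̂ = s̄ / c₄ = 85.7692 / 0.9213 = 93.0959

93.10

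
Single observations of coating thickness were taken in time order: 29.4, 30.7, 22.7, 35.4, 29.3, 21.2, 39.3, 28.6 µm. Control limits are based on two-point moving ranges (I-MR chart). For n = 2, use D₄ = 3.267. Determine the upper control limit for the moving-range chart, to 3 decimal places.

30.336

Moving ranges: 1.3, 8.0, 12.7, 6.1, 8.1, 18.1, 10.7; M̄R̄ = 65.0000 / 7 = 9.2857
UCL_MR = D₄·M̄R̄ = 3.267 × 9.2857 = 30.3364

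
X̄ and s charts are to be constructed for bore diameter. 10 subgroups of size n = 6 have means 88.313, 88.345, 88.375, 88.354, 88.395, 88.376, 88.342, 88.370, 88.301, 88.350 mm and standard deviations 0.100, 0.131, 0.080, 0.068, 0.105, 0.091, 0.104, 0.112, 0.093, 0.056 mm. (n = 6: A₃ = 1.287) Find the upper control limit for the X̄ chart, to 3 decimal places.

X̄̄ = (88.313 + 88.345 + 88.375 + 88.354 + 88.395 + 88.376 + 88.342 + 88.370 + 88.301 + 88.350) / 10 = 88.3521
s̄ = (0.100 + 0.131 + 0.080 + 0.068 + 0.105 + 0.091 + 0.104 + 0.112 + 0.093 + 0.056) / 10 = 0.0940
UCL = X̄̄ + A₃·s̄ = 88.3521 + 1.287 × 0.0940 = 88.4731

88.473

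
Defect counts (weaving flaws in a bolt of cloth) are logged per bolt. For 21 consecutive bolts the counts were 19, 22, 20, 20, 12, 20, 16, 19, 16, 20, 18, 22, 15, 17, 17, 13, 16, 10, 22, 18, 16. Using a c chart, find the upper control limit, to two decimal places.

30.08

c̄ = (19 + 22 + 20 + 20 + 12 + 20 + 16 + 19 + 16 + 20 + 18 + 22 + 15 + 17 + 17 + 13 + 16 + 10 + 22 + 18 + 16) / 21 = 368 / 21 = 17.5238
UCL = c̄ + 3√c̄ = 17.5238 + 3 × √17.5238 = 17.5238 + 3 × 4.1861 = 30.0822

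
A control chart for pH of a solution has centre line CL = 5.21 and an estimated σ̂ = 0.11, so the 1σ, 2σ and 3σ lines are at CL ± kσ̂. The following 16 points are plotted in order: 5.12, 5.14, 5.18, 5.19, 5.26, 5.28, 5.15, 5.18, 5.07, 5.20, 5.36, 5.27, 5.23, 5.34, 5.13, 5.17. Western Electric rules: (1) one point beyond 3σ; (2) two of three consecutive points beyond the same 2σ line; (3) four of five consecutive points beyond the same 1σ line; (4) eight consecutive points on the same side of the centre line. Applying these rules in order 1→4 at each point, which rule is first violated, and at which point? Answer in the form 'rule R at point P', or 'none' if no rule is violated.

none

Zone of each point (C = within 1σ̂, B = 1σ̂–2σ̂, A = 2σ̂–3σ̂, * = beyond 3σ̂; sign = side of CL): 1:-C, 2:-C, 3:-C, 4:-C, 5:+C, 6:+C, 7:-C, 8:-C, 9:-B, 10:-C, 11:+B, 12:+C, 13:+C, 14:+B, 15:-C, 16:-C
No rule fires across all 16 points.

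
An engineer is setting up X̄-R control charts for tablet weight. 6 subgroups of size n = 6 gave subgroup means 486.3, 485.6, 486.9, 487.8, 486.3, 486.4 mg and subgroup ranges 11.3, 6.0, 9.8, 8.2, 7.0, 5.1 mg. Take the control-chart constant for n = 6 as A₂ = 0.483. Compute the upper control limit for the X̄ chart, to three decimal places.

490.366

X̄̄ = (486.3 + 485.6 + 486.9 + 487.8 + 486.3 + 486.4) / 6 = 2919.3000 / 6 = 486.5500
R̄ = (11.3 + 6.0 + 9.8 + 8.2 + 7.0 + 5.1) / 6 = 47.4000 / 6 = 7.9000
UCL = X̄̄ + A₂·R̄ = 486.5500 + 0.483 × 7.9000 = 490.3657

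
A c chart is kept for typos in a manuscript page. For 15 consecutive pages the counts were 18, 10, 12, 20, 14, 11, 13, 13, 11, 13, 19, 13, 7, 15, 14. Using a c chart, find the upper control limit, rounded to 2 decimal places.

c̄ = (18 + 10 + 12 + 20 + 14 + 11 + 13 + 13 + 11 + 13 + 19 + 13 + 7 + 15 + 14) / 15 = 203 / 15 = 13.5333
UCL = c̄ + 3√c̄ = 13.5333 + 3 × √13.5333 = 13.5333 + 3 × 3.6788 = 24.5696

24.57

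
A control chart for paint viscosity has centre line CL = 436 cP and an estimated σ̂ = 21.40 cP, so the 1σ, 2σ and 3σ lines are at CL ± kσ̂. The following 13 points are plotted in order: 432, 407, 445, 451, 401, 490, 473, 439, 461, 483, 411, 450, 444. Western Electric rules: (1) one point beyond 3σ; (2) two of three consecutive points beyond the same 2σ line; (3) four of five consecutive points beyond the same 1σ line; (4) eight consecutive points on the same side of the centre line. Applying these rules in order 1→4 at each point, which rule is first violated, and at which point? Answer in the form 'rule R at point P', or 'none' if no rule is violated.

Zone of each point (C = within 1σ̂, B = 1σ̂–2σ̂, A = 2σ̂–3σ̂, * = beyond 3σ̂; sign = side of CL): 1:-C, 2:-B, 3:+C, 4:+C, 5:-B, 6:+A, 7:+B, 8:+C, 9:+B, 10:+A, 11:-B, 12:+C, 13:+C
Rule 3 (four of five consecutive points beyond the same 1σ limit) is satisfied at point 10.

rule 3 at point 10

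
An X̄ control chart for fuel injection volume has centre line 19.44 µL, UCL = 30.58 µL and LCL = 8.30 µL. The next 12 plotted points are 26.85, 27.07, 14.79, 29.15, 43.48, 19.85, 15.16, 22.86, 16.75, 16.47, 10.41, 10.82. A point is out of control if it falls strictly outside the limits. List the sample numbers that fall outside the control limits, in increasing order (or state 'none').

5

Compare each point to [8.30, 30.58]: sample 5 = 43.48 > UCL.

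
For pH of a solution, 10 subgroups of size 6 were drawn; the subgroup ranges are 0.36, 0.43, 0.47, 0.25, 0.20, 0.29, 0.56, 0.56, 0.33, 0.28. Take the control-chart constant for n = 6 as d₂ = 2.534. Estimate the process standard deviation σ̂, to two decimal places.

0.15

R̄ = (0.36 + 0.43 + 0.47 + 0.25 + 0.20 + 0.29 + 0.56 + 0.56 + 0.33 + 0.28) / 10 = 0.3730
σ̂ = R̄ / d₂ = 0.3730 / 2.534 = 0.1472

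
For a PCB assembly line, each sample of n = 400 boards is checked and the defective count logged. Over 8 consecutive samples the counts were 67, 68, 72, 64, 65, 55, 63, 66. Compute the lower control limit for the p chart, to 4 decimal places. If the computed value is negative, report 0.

0.1072

p̄ = Σdᵢ / (k·n) = 520 / (8 × 400) = 0.16250
LCL = p̄ − 3·√(p̄(1−p̄)/n) = 0.16250 − 3 × 0.01845 = 0.10716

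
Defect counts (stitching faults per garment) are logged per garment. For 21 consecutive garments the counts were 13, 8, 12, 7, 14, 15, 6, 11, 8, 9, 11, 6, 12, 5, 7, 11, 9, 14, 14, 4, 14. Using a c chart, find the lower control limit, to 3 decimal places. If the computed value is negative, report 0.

c̄ = (13 + 8 + 12 + 7 + 14 + 15 + 6 + 11 + 8 + 9 + 11 + 6 + 12 + 5 + 7 + 11 + 9 + 14 + 14 + 4 + 14) / 21 = 210 / 21 = 10.0000
LCL = c̄ − 3√c̄ = 10.0000 − 3 × 3.1623 = 0.5132

0.513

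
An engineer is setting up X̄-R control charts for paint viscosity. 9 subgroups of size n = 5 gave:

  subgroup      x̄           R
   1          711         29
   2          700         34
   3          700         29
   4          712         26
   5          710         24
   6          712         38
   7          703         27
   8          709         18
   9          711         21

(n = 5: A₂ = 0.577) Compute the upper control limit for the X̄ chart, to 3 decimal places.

723.327

X̄̄ = (711 + 700 + 700 + 712 + 710 + 712 + 703 + 709 + 711) / 9 = 6368.0000 / 9 = 707.5556
R̄ = (29 + 34 + 29 + 26 + 24 + 38 + 27 + 18 + 21) / 9 = 246.0000 / 9 = 27.3333
UCL = X̄̄ + A₂·R̄ = 707.5556 + 0.577 × 27.3333 = 723.3269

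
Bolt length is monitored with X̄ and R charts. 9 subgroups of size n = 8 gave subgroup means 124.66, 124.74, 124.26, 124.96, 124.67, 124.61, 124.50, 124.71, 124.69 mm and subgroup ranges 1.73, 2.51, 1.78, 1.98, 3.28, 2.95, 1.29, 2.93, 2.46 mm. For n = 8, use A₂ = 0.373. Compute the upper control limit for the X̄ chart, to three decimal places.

X̄̄ = (124.66 + 124.74 + 124.26 + 124.96 + 124.67 + 124.61 + 124.50 + 124.71 + 124.69) / 9 = 1121.8000 / 9 = 124.6444
R̄ = (1.73 + 2.51 + 1.78 + 1.98 + 3.28 + 2.95 + 1.29 + 2.93 + 2.46) / 9 = 20.9100 / 9 = 2.3233
UCL = X̄̄ + A₂·R̄ = 124.6444 + 0.373 × 2.3233 = 125.5110

125.511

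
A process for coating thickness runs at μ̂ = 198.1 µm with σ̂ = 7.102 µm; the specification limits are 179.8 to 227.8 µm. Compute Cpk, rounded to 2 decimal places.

0.86

Cpu = (USL − μ̂) / (3σ̂) = (227.8 − 198.1) / (3 × 7.102) = 1.3940; Cpl = (μ̂ − LSL) / (3σ̂) = (198.1 − 179.8) / (3 × 7.102) = 0.8589; Cpk = min(Cpu, Cpl) = 0.8589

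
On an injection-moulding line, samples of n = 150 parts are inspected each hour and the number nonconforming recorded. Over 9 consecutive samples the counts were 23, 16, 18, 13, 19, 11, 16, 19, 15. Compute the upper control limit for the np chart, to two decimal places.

p̄ = Σdᵢ / (k·n) = 150 / (9 × 150) = 0.11111
UCL = np̄ + 3·√(np̄(1−p̄)) = 16.6667 + 3 × √(16.6667×0.88889) = 16.6667 + 3 × 3.8490 = 28.2137

28.21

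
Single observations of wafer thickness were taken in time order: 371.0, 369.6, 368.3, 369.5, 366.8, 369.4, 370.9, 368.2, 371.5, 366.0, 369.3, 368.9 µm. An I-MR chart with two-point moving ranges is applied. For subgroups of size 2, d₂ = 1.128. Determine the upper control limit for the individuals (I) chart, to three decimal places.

375.379

X̄ = (371.0 + 369.6 + 368.3 + 369.5 + 366.8 + 369.4 + 370.9 + 368.2 + 371.5 + 366.0 + 369.3 + 368.9) / 12 = 369.1167
Moving ranges: 1.4, 1.3, 1.2, 2.7, 2.6, 1.5, 2.7, 3.3, 5.5, 3.3, 0.4; M̄R̄ = 25.9000 / 11 = 2.3545
UCL = X̄ + 3·M̄R̄/d₂ = 369.1167 + 3 × 2.3545 / 1.128 = 375.3788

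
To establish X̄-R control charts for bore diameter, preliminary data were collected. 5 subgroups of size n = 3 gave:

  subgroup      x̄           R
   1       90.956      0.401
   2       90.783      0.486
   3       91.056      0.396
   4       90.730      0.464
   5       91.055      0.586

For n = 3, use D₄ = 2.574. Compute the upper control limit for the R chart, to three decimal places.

R̄ = (0.401 + 0.486 + 0.396 + 0.464 + 0.586) / 5 = 2.3330 / 5 = 0.4666
UCL_R = D₄·R̄ = 2.574 × 0.4666 = 1.2010

1.201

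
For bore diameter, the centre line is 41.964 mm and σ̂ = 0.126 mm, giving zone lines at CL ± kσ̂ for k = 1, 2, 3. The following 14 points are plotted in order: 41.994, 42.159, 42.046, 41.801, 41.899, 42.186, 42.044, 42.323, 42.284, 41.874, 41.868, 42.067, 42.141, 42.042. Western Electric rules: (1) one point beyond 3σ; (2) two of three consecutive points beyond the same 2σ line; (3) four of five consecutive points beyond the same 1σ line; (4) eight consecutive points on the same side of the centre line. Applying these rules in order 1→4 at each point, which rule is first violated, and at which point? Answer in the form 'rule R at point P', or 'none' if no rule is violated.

rule 2 at point 9

Zone of each point (C = within 1σ̂, B = 1σ̂–2σ̂, A = 2σ̂–3σ̂, * = beyond 3σ̂; sign = side of CL): 1:+C, 2:+B, 3:+C, 4:-B, 5:-C, 6:+B, 7:+C, 8:+A, 9:+A, 10:-C, 11:-C, 12:+C, 13:+B, 14:+C
Rule 2 (two of three consecutive points beyond the same 2σ limit) is satisfied at point 9.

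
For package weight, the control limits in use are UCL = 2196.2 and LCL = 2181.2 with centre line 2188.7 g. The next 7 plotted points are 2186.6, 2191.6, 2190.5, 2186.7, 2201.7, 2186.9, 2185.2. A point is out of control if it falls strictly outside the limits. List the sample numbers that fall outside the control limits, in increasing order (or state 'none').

5

Compare each point to [2181.2, 2196.2]: sample 5 = 2201.7 > UCL.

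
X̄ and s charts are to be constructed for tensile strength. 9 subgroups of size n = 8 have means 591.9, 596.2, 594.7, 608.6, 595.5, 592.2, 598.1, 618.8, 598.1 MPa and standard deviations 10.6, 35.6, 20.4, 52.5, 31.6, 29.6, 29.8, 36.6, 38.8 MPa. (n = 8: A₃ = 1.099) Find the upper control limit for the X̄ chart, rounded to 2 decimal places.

X̄̄ = (591.9 + 596.2 + 594.7 + 608.6 + 595.5 + 592.2 + 598.1 + 618.8 + 598.1) / 9 = 599.3444
s̄ = (10.6 + 35.6 + 20.4 + 52.5 + 31.6 + 29.6 + 29.8 + 36.6 + 38.8) / 9 = 31.7222
UCL = X̄̄ + A₃·s̄ = 599.3444 + 1.099 × 31.7222 = 634.2072

634.21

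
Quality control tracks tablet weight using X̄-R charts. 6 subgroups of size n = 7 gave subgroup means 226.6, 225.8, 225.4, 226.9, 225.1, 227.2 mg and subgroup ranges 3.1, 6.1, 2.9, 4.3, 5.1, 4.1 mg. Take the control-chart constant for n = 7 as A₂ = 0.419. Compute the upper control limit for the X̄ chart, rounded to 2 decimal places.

X̄̄ = (226.6 + 225.8 + 225.4 + 226.9 + 225.1 + 227.2) / 6 = 1357.0000 / 6 = 226.1667
R̄ = (3.1 + 6.1 + 2.9 + 4.3 + 5.1 + 4.1) / 6 = 25.6000 / 6 = 4.2667
UCL = X̄̄ + A₂·R̄ = 226.1667 + 0.419 × 4.2667 = 227.9544

227.95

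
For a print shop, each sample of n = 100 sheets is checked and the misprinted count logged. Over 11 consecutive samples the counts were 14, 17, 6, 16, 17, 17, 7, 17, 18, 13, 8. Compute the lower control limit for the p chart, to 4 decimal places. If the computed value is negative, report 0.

p̄ = Σdᵢ / (k·n) = 150 / (11 × 100) = 0.13636
LCL = p̄ − 3·√(p̄(1−p̄)/n) = 0.13636 − 3 × 0.03432 = 0.03341

0.0334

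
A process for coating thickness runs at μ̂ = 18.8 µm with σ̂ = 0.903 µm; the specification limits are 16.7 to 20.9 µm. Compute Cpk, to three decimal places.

0.775

Cpu = (USL − μ̂) / (3σ̂) = (20.9 − 18.8) / (3 × 0.903) = 0.7752; Cpl = (μ̂ − LSL) / (3σ̂) = (18.8 − 16.7) / (3 × 0.903) = 0.7752; Cpk = min(Cpu, Cpl) = 0.7752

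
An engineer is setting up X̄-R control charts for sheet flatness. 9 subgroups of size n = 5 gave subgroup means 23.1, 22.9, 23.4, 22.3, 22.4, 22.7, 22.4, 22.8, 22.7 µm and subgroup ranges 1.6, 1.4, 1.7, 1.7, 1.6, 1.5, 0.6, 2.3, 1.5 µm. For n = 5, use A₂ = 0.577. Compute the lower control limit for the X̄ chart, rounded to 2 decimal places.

21.85

X̄̄ = (23.1 + 22.9 + 23.4 + 22.3 + 22.4 + 22.7 + 22.4 + 22.8 + 22.7) / 9 = 204.7000 / 9 = 22.7444
R̄ = (1.6 + 1.4 + 1.7 + 1.7 + 1.6 + 1.5 + 0.6 + 2.3 + 1.5) / 9 = 13.9000 / 9 = 1.5444
LCL = X̄̄ − A₂·R̄ = 22.7444 − 0.577 × 1.5444 = 21.8533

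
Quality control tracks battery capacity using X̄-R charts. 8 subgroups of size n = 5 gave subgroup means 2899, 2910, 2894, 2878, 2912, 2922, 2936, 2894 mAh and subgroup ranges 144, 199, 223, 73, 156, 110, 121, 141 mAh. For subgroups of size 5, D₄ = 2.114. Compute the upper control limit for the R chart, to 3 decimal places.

R̄ = (144 + 199 + 223 + 73 + 156 + 110 + 121 + 141) / 8 = 1167.0000 / 8 = 145.8750
UCL_R = D₄·R̄ = 2.114 × 145.8750 = 308.3798

308.380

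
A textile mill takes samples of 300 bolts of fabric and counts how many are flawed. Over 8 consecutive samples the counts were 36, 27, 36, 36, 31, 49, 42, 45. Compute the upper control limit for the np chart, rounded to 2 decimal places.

p̄ = Σdᵢ / (k·n) = 302 / (8 × 300) = 0.12583
UCL = np̄ + 3·√(np̄(1−p̄)) = 37.7500 + 3 × √(37.7500×0.87417) = 37.7500 + 3 × 5.7445 = 54.9836

54.98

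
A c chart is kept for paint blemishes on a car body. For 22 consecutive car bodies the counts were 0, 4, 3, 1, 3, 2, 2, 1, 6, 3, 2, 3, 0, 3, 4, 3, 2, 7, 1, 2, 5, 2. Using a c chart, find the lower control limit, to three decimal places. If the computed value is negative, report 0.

0.000

c̄ = (0 + 4 + 3 + 1 + 3 + 2 + 2 + 1 + 6 + 3 + 2 + 3 + 0 + 3 + 4 + 3 + 2 + 7 + 1 + 2 + 5 + 2) / 22 = 59 / 22 = 2.6818
LCL = c̄ − 3√c̄ = 2.6818 − 3 × 1.6376 = -2.2311 → 0 (cannot be negative)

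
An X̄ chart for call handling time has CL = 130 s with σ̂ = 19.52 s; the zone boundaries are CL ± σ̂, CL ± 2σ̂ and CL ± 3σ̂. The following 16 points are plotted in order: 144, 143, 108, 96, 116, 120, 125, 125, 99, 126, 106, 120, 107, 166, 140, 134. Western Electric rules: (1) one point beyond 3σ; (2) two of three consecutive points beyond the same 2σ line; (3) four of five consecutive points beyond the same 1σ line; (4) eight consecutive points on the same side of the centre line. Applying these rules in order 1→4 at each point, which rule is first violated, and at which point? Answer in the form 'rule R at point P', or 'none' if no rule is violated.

rule 4 at point 10

Zone of each point (C = within 1σ̂, B = 1σ̂–2σ̂, A = 2σ̂–3σ̂, * = beyond 3σ̂; sign = side of CL): 1:+C, 2:+C, 3:-B, 4:-B, 5:-C, 6:-C, 7:-C, 8:-C, 9:-B, 10:-C, 11:-B, 12:-C, 13:-B, 14:+B, 15:+C, 16:+C
Rule 4 (eight consecutive points on the same side of the centre line) is satisfied at point 10.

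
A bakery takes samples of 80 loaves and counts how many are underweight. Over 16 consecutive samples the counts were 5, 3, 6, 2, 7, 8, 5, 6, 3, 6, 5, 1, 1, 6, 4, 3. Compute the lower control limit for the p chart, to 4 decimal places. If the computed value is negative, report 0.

0.0000

p̄ = Σdᵢ / (k·n) = 71 / (16 × 80) = 0.05547
LCL = p̄ − 3·√(p̄(1−p̄)/n) = 0.05547 − 3 × 0.02559 = -0.02130 → 0 (negative, so LCL = 0)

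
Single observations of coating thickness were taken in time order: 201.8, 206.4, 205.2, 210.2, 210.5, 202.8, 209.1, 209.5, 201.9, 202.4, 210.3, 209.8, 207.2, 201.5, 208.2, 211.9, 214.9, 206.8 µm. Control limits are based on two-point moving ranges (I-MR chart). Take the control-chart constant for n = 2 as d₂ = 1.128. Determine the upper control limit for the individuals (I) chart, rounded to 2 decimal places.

X̄ = (201.8 + 206.4 + 205.2 + 210.2 + 210.5 + 202.8 + 209.1 + 209.5 + 201.9 + 202.4 + 210.3 + 209.8 + 207.2 + 201.5 + 208.2 + 211.9 + 214.9 + 206.8) / 18 = 207.2444
Moving ranges: 4.6, 1.2, 5.0, 0.3, 7.7, 6.3, 0.4, 7.6, 0.5, 7.9, 0.5, 2.6, 5.7, 6.7, 3.7, 3.0, 8.1; M̄R̄ = 71.8000 / 17 = 4.2235
UCL = X̄ + 3·M̄R̄/d₂ = 207.2444 + 3 × 4.2235 / 1.128 = 218.4772

218.48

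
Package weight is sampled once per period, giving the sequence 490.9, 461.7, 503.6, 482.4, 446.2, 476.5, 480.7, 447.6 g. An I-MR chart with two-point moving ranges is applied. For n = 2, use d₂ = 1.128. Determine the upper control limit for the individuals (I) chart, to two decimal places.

X̄ = (490.9 + 461.7 + 503.6 + 482.4 + 446.2 + 476.5 + 480.7 + 447.6) / 8 = 473.7000
Moving ranges: 29.2, 41.9, 21.2, 36.2, 30.3, 4.2, 33.1; M̄R̄ = 196.1000 / 7 = 28.0143
UCL = X̄ + 3·M̄R̄/d₂ = 473.7000 + 3 × 28.0143 / 1.128 = 548.2061

548.21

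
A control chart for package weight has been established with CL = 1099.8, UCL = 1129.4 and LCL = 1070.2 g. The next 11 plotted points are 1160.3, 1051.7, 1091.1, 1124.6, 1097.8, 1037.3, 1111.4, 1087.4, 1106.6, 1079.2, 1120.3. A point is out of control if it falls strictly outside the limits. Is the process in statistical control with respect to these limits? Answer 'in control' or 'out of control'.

Compare each point to [1070.2, 1129.4]: sample 1 = 1160.3 > UCL; sample 2 = 1051.7 < LCL; sample 6 = 1037.3 < LCL.

out of control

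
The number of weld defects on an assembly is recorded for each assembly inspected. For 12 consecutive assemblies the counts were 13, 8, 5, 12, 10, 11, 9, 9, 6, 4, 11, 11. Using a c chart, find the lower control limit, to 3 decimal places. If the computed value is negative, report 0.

c̄ = (13 + 8 + 5 + 12 + 10 + 11 + 9 + 9 + 6 + 4 + 11 + 11) / 12 = 109 / 12 = 9.0833
LCL = c̄ − 3√c̄ = 9.0833 − 3 × 3.0139 = 0.0418

0.042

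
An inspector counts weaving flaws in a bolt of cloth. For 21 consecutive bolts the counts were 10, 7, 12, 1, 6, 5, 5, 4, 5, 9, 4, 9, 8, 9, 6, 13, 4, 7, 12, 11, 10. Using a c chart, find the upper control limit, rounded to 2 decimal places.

15.68

c̄ = (10 + 7 + 12 + 1 + 6 + 5 + 5 + 4 + 5 + 9 + 4 + 9 + 8 + 9 + 6 + 13 + 4 + 7 + 12 + 11 + 10) / 21 = 157 / 21 = 7.4762
UCL = c̄ + 3√c̄ = 7.4762 + 3 × √7.4762 = 7.4762 + 3 × 2.7343 = 15.6790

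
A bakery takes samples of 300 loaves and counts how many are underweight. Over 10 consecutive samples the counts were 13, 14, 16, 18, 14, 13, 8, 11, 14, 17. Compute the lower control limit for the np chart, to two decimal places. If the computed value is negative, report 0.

2.91

p̄ = Σdᵢ / (k·n) = 138 / (10 × 300) = 0.04600
LCL = np̄ − 3·√(np̄(1−p̄)) = 13.8000 − 3 × 3.6284 = 2.9148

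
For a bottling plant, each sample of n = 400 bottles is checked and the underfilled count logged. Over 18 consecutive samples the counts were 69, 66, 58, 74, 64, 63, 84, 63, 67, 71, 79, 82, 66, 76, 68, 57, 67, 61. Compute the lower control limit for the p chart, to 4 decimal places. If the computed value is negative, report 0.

p̄ = Σdᵢ / (k·n) = 1235 / (18 × 400) = 0.17153
LCL = p̄ − 3·√(p̄(1−p̄)/n) = 0.17153 − 3 × 0.01885 = 0.11498

0.1150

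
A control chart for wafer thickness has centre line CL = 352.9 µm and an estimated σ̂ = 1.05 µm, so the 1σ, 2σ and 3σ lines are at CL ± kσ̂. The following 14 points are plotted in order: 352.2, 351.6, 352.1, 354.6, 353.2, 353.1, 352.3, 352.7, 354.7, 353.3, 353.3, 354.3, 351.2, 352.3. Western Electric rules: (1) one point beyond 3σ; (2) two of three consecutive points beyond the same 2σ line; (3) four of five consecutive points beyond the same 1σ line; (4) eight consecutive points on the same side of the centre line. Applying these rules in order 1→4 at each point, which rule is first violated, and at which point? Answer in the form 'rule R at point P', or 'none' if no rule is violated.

Zone of each point (C = within 1σ̂, B = 1σ̂–2σ̂, A = 2σ̂–3σ̂, * = beyond 3σ̂; sign = side of CL): 1:-C, 2:-B, 3:-C, 4:+B, 5:+C, 6:+C, 7:-C, 8:-C, 9:+B, 10:+C, 11:+C, 12:+B, 13:-B, 14:-C
No rule fires across all 14 points.

none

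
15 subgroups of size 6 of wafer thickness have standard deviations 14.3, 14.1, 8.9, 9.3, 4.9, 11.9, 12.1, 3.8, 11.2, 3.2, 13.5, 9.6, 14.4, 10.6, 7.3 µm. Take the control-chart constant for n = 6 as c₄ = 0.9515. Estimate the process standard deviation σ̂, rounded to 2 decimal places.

10.45

s̄ = (14.3 + 14.1 + 8.9 + 9.3 + 4.9 + 11.9 + 12.1 + 3.8 + 11.2 + 3.2 + 13.5 + 9.6 + 14.4 + 10.6 + 7.3) / 15 = 9.9400
σ̂ = s̄ / c₄ = 9.9400 / 0.9515 = 10.4467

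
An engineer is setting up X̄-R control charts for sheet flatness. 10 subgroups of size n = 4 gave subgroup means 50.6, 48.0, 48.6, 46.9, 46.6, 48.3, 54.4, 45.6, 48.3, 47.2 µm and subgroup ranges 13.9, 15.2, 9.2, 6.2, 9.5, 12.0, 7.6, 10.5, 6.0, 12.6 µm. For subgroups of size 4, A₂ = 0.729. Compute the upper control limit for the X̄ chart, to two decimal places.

55.94

X̄̄ = (50.6 + 48.0 + 48.6 + 46.9 + 46.6 + 48.3 + 54.4 + 45.6 + 48.3 + 47.2) / 10 = 484.5000 / 10 = 48.4500
R̄ = (13.9 + 15.2 + 9.2 + 6.2 + 9.5 + 12.0 + 7.6 + 10.5 + 6.0 + 12.6) / 10 = 102.7000 / 10 = 10.2700
UCL = X̄̄ + A₂·R̄ = 48.4500 + 0.729 × 10.2700 = 55.9368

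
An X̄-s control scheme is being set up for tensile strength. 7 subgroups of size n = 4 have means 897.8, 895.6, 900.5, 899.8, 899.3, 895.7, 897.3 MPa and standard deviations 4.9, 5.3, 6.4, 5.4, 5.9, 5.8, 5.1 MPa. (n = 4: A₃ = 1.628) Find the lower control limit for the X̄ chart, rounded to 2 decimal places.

X̄̄ = (897.8 + 895.6 + 900.5 + 899.8 + 899.3 + 895.7 + 897.3) / 7 = 898.0000
s̄ = (4.9 + 5.3 + 6.4 + 5.4 + 5.9 + 5.8 + 5.1) / 7 = 5.5429
LCL = X̄̄ − A₃·s̄ = 898.0000 − 1.628 × 5.5429 = 888.9762

888.98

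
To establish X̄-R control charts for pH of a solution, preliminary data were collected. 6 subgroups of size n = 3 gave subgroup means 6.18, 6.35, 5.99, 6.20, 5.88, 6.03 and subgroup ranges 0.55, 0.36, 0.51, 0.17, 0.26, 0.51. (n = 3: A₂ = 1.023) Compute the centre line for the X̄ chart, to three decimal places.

6.105

X̄̄ = (6.18 + 6.35 + 5.99 + 6.20 + 5.88 + 6.03) / 6 = 36.6300 / 6 = 6.1050
CL = X̄̄ = 6.1050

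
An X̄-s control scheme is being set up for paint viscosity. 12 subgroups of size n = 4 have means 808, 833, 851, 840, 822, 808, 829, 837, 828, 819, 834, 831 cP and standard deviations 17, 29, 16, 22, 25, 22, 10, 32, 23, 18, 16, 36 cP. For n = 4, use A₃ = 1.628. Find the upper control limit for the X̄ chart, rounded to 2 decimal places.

X̄̄ = (808 + 833 + 851 + 840 + 822 + 808 + 829 + 837 + 828 + 819 + 834 + 831) / 12 = 828.3333
s̄ = (17 + 29 + 16 + 22 + 25 + 22 + 10 + 32 + 23 + 18 + 16 + 36) / 12 = 22.1667
UCL = X̄̄ + A₃·s̄ = 828.3333 + 1.628 × 22.1667 = 864.4207

864.42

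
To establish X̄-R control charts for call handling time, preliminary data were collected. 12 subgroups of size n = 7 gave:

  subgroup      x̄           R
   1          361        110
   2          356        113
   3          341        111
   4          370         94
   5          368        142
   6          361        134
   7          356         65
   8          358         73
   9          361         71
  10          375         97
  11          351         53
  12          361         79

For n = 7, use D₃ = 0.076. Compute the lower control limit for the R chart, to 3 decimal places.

R̄ = (110 + 113 + 111 + 94 + 142 + 134 + 65 + 73 + 71 + 97 + 53 + 79) / 12 = 1142.0000 / 12 = 95.1667
LCL_R = D₃·R̄ = 0.076 × 95.1667 = 7.2327

7.233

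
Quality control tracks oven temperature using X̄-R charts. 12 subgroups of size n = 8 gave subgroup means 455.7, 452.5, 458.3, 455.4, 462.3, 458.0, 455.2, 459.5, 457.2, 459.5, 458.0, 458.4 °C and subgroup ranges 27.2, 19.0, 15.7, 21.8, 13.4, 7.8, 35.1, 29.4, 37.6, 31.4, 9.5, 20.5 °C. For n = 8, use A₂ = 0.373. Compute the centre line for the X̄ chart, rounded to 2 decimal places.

457.50

X̄̄ = (455.7 + 452.5 + 458.3 + 455.4 + 462.3 + 458.0 + 455.2 + 459.5 + 457.2 + 459.5 + 458.0 + 458.4) / 12 = 5490.0000 / 12 = 457.5000
CL = X̄̄ = 457.5000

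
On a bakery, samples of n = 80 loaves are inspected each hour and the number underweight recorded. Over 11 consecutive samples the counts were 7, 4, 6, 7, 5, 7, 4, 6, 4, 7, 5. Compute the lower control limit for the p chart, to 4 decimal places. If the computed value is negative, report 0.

p̄ = Σdᵢ / (k·n) = 62 / (11 × 80) = 0.07045
LCL = p̄ − 3·√(p̄(1−p̄)/n) = 0.07045 − 3 × 0.02861 = -0.01538 → 0 (negative, so LCL = 0)

0.0000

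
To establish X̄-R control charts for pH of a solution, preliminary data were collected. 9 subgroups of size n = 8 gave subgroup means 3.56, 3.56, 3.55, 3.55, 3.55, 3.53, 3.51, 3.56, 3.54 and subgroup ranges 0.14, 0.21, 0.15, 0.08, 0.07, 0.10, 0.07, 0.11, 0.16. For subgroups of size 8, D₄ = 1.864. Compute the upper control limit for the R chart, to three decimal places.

0.226

R̄ = (0.14 + 0.21 + 0.15 + 0.08 + 0.07 + 0.10 + 0.07 + 0.11 + 0.16) / 9 = 1.0900 / 9 = 0.1211
UCL_R = D₄·R̄ = 1.864 × 0.1211 = 0.2258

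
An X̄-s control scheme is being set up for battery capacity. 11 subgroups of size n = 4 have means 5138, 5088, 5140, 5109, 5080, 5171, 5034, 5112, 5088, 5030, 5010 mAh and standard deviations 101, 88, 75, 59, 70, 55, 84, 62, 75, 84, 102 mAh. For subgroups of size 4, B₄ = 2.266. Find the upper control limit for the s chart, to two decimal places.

s̄ = (101 + 88 + 75 + 59 + 70 + 55 + 84 + 62 + 75 + 84 + 102) / 11 = 77.7273
UCL_s = B₄·s̄ = 2.266 × 77.7273 = 176.1300

176.13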